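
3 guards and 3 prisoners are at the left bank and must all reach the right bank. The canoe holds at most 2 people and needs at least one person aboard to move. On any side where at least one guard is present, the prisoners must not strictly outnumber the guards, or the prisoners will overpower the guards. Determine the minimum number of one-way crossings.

11

Counting alone: each trip to the right bank takes at most 2 across and each return brings at least 1 back, so after t trips out (and t−1 returns) at most 2t − (t−1) of the 6 are across; that first reaches 6 at t = 5, so at least 9 crossings are needed.
The safety rule pushes this higher. Following every safe sequence of crossings, the most of the 6 that can be at the right bank as the canoe arrives there on crossing 9 is 5 — never all 6.
So no plan with fewer than 11 crossings exists, and this one achieves 11:
1. 2 prisoners → the right bank.  (the left bank: 3G 1P; the right bank: 0G 2P)
2. 1 prisoner ← the left bank.  (the left bank: 3G 2P; the right bank: 0G 1P)
3. 2 prisoners → the right bank.  (the left bank: 3G 0P; the right bank: 0G 3P)
4. 1 prisoner ← the left bank.  (the left bank: 3G 1P; the right bank: 0G 2P)
5. 2 guards → the right bank.  (the left bank: 1G 1P; the right bank: 2G 2P)
6. 1 guard and 1 prisoner ← the left bank.  (the left bank: 2G 2P; the right bank: 1G 1P)
7. 2 guards → the right bank.  (the left bank: 0G 2P; the right bank: 3G 1P)
8. 1 prisoner ← the left bank.  (the left bank: 0G 3P; the right bank: 3G 0P)
9. 2 prisoners → the right bank.  (the left bank: 0G 1P; the right bank: 3G 2P)
10. 1 prisoner ← the left bank.  (the left bank: 0G 2P; the right bank: 3G 1P)
11. 2 prisoners → the right bank.  (the left bank: 0G 0P; the right bank: 3G 3P)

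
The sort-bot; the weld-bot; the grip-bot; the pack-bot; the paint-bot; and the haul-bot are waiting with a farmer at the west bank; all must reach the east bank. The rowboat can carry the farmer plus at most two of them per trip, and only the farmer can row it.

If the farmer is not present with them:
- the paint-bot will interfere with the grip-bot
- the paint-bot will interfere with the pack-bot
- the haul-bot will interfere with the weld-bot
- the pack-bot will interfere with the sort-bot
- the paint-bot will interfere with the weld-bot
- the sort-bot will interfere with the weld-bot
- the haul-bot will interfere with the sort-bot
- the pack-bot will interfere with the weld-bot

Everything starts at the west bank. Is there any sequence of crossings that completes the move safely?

No

Whatever the first load, the items left behind include a forbidden pair without the farmer. No opening move is safe, so no plan exists.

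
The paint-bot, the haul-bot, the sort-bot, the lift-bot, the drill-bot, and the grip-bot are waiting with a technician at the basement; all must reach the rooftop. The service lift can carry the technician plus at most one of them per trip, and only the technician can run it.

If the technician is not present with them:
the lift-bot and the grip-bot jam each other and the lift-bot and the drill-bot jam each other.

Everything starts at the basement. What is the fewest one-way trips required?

Counting alone: the technician can take at most 1 across per trip to the rooftop, so moving all 6 needs at least 6 loaded trips out, with a return between consecutive ones — at least 11 crossings.
The safety rule pushes this higher. Following every safe sequence of crossings, the most of the 6 that can be at the rooftop as the service lift arrives there on crossing 11 is 5 — never all 6.
So no plan with fewer than 13 crossings exists, and this one achieves 13:
1. Technician goes to the rooftop with the lift-bot.  [the basement: the drill-bot, the grip-bot, the haul-bot, the paint-bot, the sort-bot | the rooftop: the lift-bot]
2. Technician goes back to the basement alone.  [the basement: the drill-bot, the grip-bot, the haul-bot, the paint-bot, the sort-bot | the rooftop: the lift-bot]
3. Technician goes to the rooftop with the paint-bot.  [the basement: the drill-bot, the grip-bot, the haul-bot, the sort-bot | the rooftop: the lift-bot, the paint-bot]
4. Technician goes back to the basement alone.  [the basement: the drill-bot, the grip-bot, the haul-bot, the sort-bot | the rooftop: the lift-bot, the paint-bot]
5. Technician goes to the rooftop with the haul-bot.  [the basement: the drill-bot, the grip-bot, the sort-bot | the rooftop: the haul-bot, the lift-bot, the paint-bot]
6. Technician goes back to the basement alone.  [the basement: the drill-bot, the grip-bot, the sort-bot | the rooftop: the haul-bot, the lift-bot, the paint-bot]
7. Technician goes to the rooftop with the sort-bot.  [the basement: the drill-bot, the grip-bot | the rooftop: the haul-bot, the lift-bot, the paint-bot, the sort-bot]
8. Technician goes back to the basement alone.  [the basement: the drill-bot, the grip-bot | the rooftop: the haul-bot, the lift-bot, the paint-bot, the sort-bot]
9. Technician goes to the rooftop with the drill-bot.  [the basement: the grip-bot | the rooftop: the drill-bot, the haul-bot, the lift-bot, the paint-bot, the sort-bot]
10. Technician goes back to the basement with the lift-bot.  [the basement: the grip-bot, the lift-bot | the rooftop: the drill-bot, the haul-bot, the paint-bot, the sort-bot]
11. Technician goes to the rooftop with the grip-bot.  [the basement: the lift-bot | the rooftop: the drill-bot, the grip-bot, the haul-bot, the paint-bot, the sort-bot]
12. Technician goes back to the basement alone.  [the basement: the lift-bot | the rooftop: the drill-bot, the grip-bot, the haul-bot, the paint-bot, the sort-bot]
13. Technician goes to the rooftop with the lift-bot.  [the basement: — | the rooftop: the drill-bot, the grip-bot, the haul-bot, the lift-bot, the paint-bot, the sort-bot]

13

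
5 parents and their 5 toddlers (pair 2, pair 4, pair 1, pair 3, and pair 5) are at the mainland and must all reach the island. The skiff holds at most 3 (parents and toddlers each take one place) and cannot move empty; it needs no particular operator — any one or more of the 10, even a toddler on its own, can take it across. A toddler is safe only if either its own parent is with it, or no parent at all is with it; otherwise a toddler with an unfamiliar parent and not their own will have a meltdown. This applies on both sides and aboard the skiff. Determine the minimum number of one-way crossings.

11

Counting alone: each trip to the island takes at most 3 across and each return brings at least 1 back, so after t trips out (and t−1 returns) at most 3t − (t−1) of the 10 are across; that first reaches 10 at t = 5, so at least 9 crossings are needed.
The safety rule pushes this higher. Following every safe sequence of crossings, the most of the 10 that can be at the island as the skiff arrives there on crossing 9 is 9 — never all 10.
So no plan with fewer than 11 crossings exists, and this one achieves 11:
1. parent 2 and toddler 2 cross → the island.
2. parent 2 crosses ← the mainland.
3. toddler 1, toddler 3, and toddler 4 cross → the island.
4. toddler 2 crosses ← the mainland.
5. parent 1, parent 3, and parent 4 cross → the island.
6. parent 4 and toddler 4 cross ← the mainland.
7. parent 2, parent 4, and parent 5 cross → the island.
8. toddler 1 crosses ← the mainland.
9. toddler 2 and toddler 4 cross → the island.
10. toddler 2 crosses ← the mainland.
11. toddler 1, toddler 2, and toddler 5 cross → the island.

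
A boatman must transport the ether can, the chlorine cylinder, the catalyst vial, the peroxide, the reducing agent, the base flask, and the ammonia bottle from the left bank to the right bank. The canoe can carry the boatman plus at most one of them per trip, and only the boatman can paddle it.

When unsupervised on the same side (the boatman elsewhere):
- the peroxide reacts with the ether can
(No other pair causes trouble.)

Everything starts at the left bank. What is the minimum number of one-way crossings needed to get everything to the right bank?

Counting alone: the boatman can take at most 1 across per trip to the right bank, so moving all 7 needs at least 7 loaded trips out, with a return between consecutive ones — at least 13 crossings.
The plan below uses exactly 13 crossings, so it is optimal:
1. Boatman goes to the right bank with the ether can.
2. Boatman goes back to the left bank alone.
3. Boatman goes to the right bank with the chlorine cylinder.
4. Boatman goes back to the left bank alone.
5. Boatman goes to the right bank with the catalyst vial.
6. Boatman goes back to the left bank alone.
7. Boatman goes to the right bank with the reducing agent.
8. Boatman goes back to the left bank alone.
9. Boatman goes to the right bank with the base flask.
10. Boatman goes back to the left bank alone.
11. Boatman goes to the right bank with the ammonia bottle.
12. Boatman goes back to the left bank alone.
13. Boatman goes to the right bank with the peroxide.

13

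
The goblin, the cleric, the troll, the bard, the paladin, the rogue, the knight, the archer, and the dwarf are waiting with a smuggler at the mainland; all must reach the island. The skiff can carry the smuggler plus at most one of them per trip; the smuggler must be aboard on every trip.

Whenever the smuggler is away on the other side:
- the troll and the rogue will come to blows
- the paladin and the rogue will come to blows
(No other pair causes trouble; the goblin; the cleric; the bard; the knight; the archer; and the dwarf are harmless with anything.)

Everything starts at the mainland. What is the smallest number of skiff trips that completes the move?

19

Counting alone: the smuggler can take at most 1 across per trip to the island, so moving all 9 needs at least 9 loaded trips out, with a return between consecutive ones — at least 17 crossings.
The safety rule pushes this higher. Following every safe sequence of crossings, the most of the 9 that can be at the island as the skiff arrives there on crossing 17 is 8 — never all 9.
So no plan with fewer than 19 crossings exists, and this one achieves 19:
1. Smuggler goes to the island with the rogue.
2. Smuggler goes back to the mainland alone.
3. Smuggler goes to the island with the goblin.
4. Smuggler goes back to the mainland alone.
5. Smuggler goes to the island with the cleric.
6. Smuggler goes back to the mainland alone.
7. Smuggler goes to the island with the troll.
8. Smuggler goes back to the mainland with the rogue.
9. Smuggler goes to the island with the paladin.
10. Smuggler goes back to the mainland alone.
11. Smuggler goes to the island with the bard.
12. Smuggler goes back to the mainland alone.
13. Smuggler goes to the island with the knight.
14. Smuggler goes back to the mainland alone.
15. Smuggler goes to the island with the archer.
16. Smuggler goes back to the mainland alone.
17. Smuggler goes to the island with the dwarf.
18. Smuggler goes back to the mainland alone.
19. Smuggler goes to the island with the rogue.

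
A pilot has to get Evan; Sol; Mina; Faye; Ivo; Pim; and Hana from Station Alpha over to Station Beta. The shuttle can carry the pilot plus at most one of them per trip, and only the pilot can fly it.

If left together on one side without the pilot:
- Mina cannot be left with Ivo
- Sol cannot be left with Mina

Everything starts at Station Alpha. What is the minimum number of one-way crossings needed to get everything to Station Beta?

15

Counting alone: the pilot can take at most 1 across per trip to Station Beta, so moving all 7 needs at least 7 loaded trips out, with a return between consecutive ones — at least 13 crossings.
The safety rule pushes this higher. Following every safe sequence of crossings, the most of the 7 that can be at Station Beta as the shuttle arrives there on crossing 13 is 6 — never all 7.
So no plan with fewer than 15 crossings exists, and this one achieves 15:
1. Pilot goes to Station Beta with Mina.  [Station Alpha: Evan, Faye, Hana, Ivo, Pim, Sol | Station Beta: Mina]
2. Pilot goes back to Station Alpha alone.  [Station Alpha: Evan, Faye, Hana, Ivo, Pim, Sol | Station Beta: Mina]
3. Pilot goes to Station Beta with Evan.  [Station Alpha: Faye, Hana, Ivo, Pim, Sol | Station Beta: Evan, Mina]
4. Pilot goes back to Station Alpha alone.  [Station Alpha: Faye, Hana, Ivo, Pim, Sol | Station Beta: Evan, Mina]
5. Pilot goes to Station Beta with Sol.  [Station Alpha: Faye, Hana, Ivo, Pim | Station Beta: Evan, Mina, Sol]
6. Pilot goes back to Station Alpha with Mina.  [Station Alpha: Faye, Hana, Ivo, Mina, Pim | Station Beta: Evan, Sol]
7. Pilot goes to Station Beta with Ivo.  [Station Alpha: Faye, Hana, Mina, Pim | Station Beta: Evan, Ivo, Sol]
8. Pilot goes back to Station Alpha alone.  [Station Alpha: Faye, Hana, Mina, Pim | Station Beta: Evan, Ivo, Sol]
9. Pilot goes to Station Beta with Faye.  [Station Alpha: Hana, Mina, Pim | Station Beta: Evan, Faye, Ivo, Sol]
10. Pilot goes back to Station Alpha alone.  [Station Alpha: Hana, Mina, Pim | Station Beta: Evan, Faye, Ivo, Sol]
11. Pilot goes to Station Beta with Pim.  [Station Alpha: Hana, Mina | Station Beta: Evan, Faye, Ivo, Pim, Sol]
12. Pilot goes back to Station Alpha alone.  [Station Alpha: Hana, Mina | Station Beta: Evan, Faye, Ivo, Pim, Sol]
13. Pilot goes to Station Beta with Hana.  [Station Alpha: Mina | Station Beta: Evan, Faye, Hana, Ivo, Pim, Sol]
14. Pilot goes back to Station Alpha alone.  [Station Alpha: Mina | Station Beta: Evan, Faye, Hana, Ivo, Pim, Sol]
15. Pilot goes to Station Beta with Mina.  [Station Alpha: — | Station Beta: Evan, Faye, Hana, Ivo, Mina, Pim, Sol]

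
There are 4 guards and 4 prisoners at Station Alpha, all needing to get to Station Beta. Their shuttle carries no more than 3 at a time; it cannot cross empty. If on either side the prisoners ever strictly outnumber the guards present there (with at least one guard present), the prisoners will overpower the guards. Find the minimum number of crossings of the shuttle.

Counting alone: each trip to Station Beta takes at most 3 across and each return brings at least 1 back, so after t trips out (and t−1 returns) at most 3t − (t−1) of the 8 are across; that first reaches 8 at t = 4, so at least 7 crossings are needed.
The safety rule pushes this higher. Following every safe sequence of crossings, the most of the 8 that can be at Station Beta as the shuttle arrives there on crossing 7 is 7 — never all 8.
So no plan with fewer than 9 crossings exists, and this one achieves 9:
1. 2 prisoners → Station Beta.  (Station Alpha: 4G 2P; Station Beta: 0G 2P)
2. 1 prisoner ← Station Alpha.  (Station Alpha: 4G 3P; Station Beta: 0G 1P)
3. 3 prisoners → Station Beta.  (Station Alpha: 4G 0P; Station Beta: 0G 4P)
4. 1 prisoner ← Station Alpha.  (Station Alpha: 4G 1P; Station Beta: 0G 3P)
5. 3 guards → Station Beta.  (Station Alpha: 1G 1P; Station Beta: 3G 3P)
6. 1 guard and 1 prisoner ← Station Alpha.  (Station Alpha: 2G 2P; Station Beta: 2G 2P)
7. 2 guards → Station Beta.  (Station Alpha: 0G 2P; Station Beta: 4G 2P)
8. 1 prisoner ← Station Alpha.  (Station Alpha: 0G 3P; Station Beta: 4G 1P)
9. 3 prisoners → Station Beta.  (Station Alpha: 0G 0P; Station Beta: 4G 4P)

9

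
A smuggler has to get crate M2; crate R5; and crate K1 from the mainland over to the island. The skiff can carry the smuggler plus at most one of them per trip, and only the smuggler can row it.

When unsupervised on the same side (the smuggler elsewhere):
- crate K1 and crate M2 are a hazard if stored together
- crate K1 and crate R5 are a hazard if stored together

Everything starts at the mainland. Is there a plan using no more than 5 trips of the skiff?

Counting alone: the smuggler can take at most 1 across per trip to the island, so moving all 3 needs at least 3 loaded trips out, with a return between consecutive ones — at least 5 crossings.
The safety rule pushes this higher. Following every safe sequence of crossings, the most of the 3 that can be at the island as the skiff arrives there on crossing 5 is 2 — never all 3.
So the move cannot be finished within 5 crossings. (The shortest complete plan takes 7:)
1. Smuggler goes to the island with crate K1.  [the mainland: crate M2, crate R5 | the island: crate K1]
2. Smuggler goes back to the mainland alone.  [the mainland: crate M2, crate R5 | the island: crate K1]
3. Smuggler goes to the island with crate M2.  [the mainland: crate R5 | the island: crate K1, crate M2]
4. Smuggler goes back to the mainland with crate K1.  [the mainland: crate K1, crate R5 | the island: crate M2]
5. Smuggler goes to the island with crate R5.  [the mainland: crate K1 | the island: crate M2, crate R5]
6. Smuggler goes back to the mainland alone.  [the mainland: crate K1 | the island: crate M2, crate R5]
7. Smuggler goes to the island with crate K1.  [the mainland: — | the island: crate K1, crate M2, crate R5]

No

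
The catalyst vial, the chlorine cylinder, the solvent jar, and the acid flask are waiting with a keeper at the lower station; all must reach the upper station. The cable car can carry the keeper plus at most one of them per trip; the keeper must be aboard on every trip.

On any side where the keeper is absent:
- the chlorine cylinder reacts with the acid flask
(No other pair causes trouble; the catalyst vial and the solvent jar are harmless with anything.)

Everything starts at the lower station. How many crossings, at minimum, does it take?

7

Counting alone: the keeper can take at most 1 across per trip to the upper station, so moving all 4 needs at least 4 loaded trips out, with a return between consecutive ones — at least 7 crossings.
The plan below uses exactly 7 crossings, so it is optimal:
1. Keeper goes to the upper station with the chlorine cylinder.
2. Keeper goes back to the lower station alone.
3. Keeper goes to the upper station with the catalyst vial.
4. Keeper goes back to the lower station alone.
5. Keeper goes to the upper station with the solvent jar.
6. Keeper goes back to the lower station alone.
7. Keeper goes to the upper station with the acid flask.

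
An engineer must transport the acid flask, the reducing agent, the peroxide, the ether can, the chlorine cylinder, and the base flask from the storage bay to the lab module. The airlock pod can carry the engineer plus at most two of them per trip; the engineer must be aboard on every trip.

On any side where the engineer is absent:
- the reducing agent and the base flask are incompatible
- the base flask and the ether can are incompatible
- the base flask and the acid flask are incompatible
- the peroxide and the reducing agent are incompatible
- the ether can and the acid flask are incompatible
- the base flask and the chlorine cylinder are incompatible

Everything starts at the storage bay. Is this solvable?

Whatever the first load, the items left behind include a forbidden pair without the engineer. No opening move is safe, so no plan exists.

No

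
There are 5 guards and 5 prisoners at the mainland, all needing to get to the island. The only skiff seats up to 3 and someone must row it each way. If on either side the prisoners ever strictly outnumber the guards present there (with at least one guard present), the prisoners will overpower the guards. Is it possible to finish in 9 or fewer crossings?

No

Counting alone: each trip to the island takes at most 3 across and each return brings at least 1 back, so after t trips out (and t−1 returns) at most 3t − (t−1) of the 10 are across; that first reaches 10 at t = 5, so at least 9 crossings are needed.
The safety rule pushes this higher. Following every safe sequence of crossings, the most of the 10 that can be at the island as the skiff arrives there on crossing 9 is 9 — never all 10.
So the move cannot be finished within 9 crossings. (The shortest complete plan takes 11:)
1. 2 prisoners → the island.  (the mainland: 5G 3P; the island: 0G 2P)
2. 1 prisoner ← the mainland.  (the mainland: 5G 4P; the island: 0G 1P)
3. 3 prisoners → the island.  (the mainland: 5G 1P; the island: 0G 4P)
4. 1 prisoner ← the mainland.  (the mainland: 5G 2P; the island: 0G 3P)
5. 3 guards → the island.  (the mainland: 2G 2P; the island: 3G 3P)
6. 1 guard and 1 prisoner ← the mainland.  (the mainland: 3G 3P; the island: 2G 2P)
7. 3 guards → the island.  (the mainland: 0G 3P; the island: 5G 2P)
8. 1 prisoner ← the mainland.  (the mainland: 0G 4P; the island: 5G 1P)
9. 2 prisoners → the island.  (the mainland: 0G 2P; the island: 5G 3P)
10. 1 prisoner ← the mainland.  (the mainland: 0G 3P; the island: 5G 2P)
11. 3 prisoners → the island.  (the mainland: 0G 0P; the island: 5G 5P)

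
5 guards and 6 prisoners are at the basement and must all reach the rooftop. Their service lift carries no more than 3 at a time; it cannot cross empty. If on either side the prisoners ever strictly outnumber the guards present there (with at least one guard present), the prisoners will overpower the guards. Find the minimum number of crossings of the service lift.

The prisoners already outnumber the guards at the basement before anyone moves, so the starting position itself is disallowed.

impossible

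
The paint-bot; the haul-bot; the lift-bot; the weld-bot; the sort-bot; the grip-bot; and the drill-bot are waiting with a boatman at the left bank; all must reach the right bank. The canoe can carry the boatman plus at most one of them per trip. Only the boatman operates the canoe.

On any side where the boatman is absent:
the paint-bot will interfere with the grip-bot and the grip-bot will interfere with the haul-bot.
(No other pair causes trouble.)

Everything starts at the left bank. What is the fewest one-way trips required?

Counting alone: the boatman can take at most 1 across per trip to the right bank, so moving all 7 needs at least 7 loaded trips out, with a return between consecutive ones — at least 13 crossings.
The safety rule pushes this higher. Following every safe sequence of crossings, the most of the 7 that can be at the right bank as the canoe arrives there on crossing 13 is 6 — never all 7.
So no plan with fewer than 15 crossings exists, and this one achieves 15:
1. Boatman goes to the right bank with the grip-bot.  [the left bank: the drill-bot, the haul-bot, the lift-bot, the paint-bot, the sort-bot, the weld-bot | the right bank: the grip-bot]
2. Boatman goes back to the left bank alone.  [the left bank: the drill-bot, the haul-bot, the lift-bot, the paint-bot, the sort-bot, the weld-bot | the right bank: the grip-bot]
3. Boatman goes to the right bank with the paint-bot.  [the left bank: the drill-bot, the haul-bot, the lift-bot, the sort-bot, the weld-bot | the right bank: the grip-bot, the paint-bot]
4. Boatman goes back to the left bank with the grip-bot.  [the left bank: the drill-bot, the grip-bot, the haul-bot, the lift-bot, the sort-bot, the weld-bot | the right bank: the paint-bot]
5. Boatman goes to the right bank with the haul-bot.  [the left bank: the drill-bot, the grip-bot, the lift-bot, the sort-bot, the weld-bot | the right bank: the haul-bot, the paint-bot]
6. Boatman goes back to the left bank alone.  [the left bank: the drill-bot, the grip-bot, the lift-bot, the sort-bot, the weld-bot | the right bank: the haul-bot, the paint-bot]
7. Boatman goes to the right bank with the lift-bot.  [the left bank: the drill-bot, the grip-bot, the sort-bot, the weld-bot | the right bank: the haul-bot, the lift-bot, the paint-bot]
8. Boatman goes back to the left bank alone.  [the left bank: the drill-bot, the grip-bot, the sort-bot, the weld-bot | the right bank: the haul-bot, the lift-bot, the paint-bot]
9. Boatman goes to the right bank with the weld-bot.  [the left bank: the drill-bot, the grip-bot, the sort-bot | the right bank: the haul-bot, the lift-bot, the paint-bot, the weld-bot]
10. Boatman goes back to the left bank alone.  [the left bank: the drill-bot, the grip-bot, the sort-bot | the right bank: the haul-bot, the lift-bot, the paint-bot, the weld-bot]
11. Boatman goes to the right bank with the sort-bot.  [the left bank: the drill-bot, the grip-bot | the right bank: the haul-bot, the lift-bot, the paint-bot, the sort-bot, the weld-bot]
12. Boatman goes back to the left bank alone.  [the left bank: the drill-bot, the grip-bot | the right bank: the haul-bot, the lift-bot, the paint-bot, the sort-bot, the weld-bot]
13. Boatman goes to the right bank with the drill-bot.  [the left bank: the grip-bot | the right bank: the drill-bot, the haul-bot, the lift-bot, the paint-bot, the sort-bot, the weld-bot]
14. Boatman goes back to the left bank alone.  [the left bank: the grip-bot | the right bank: the drill-bot, the haul-bot, the lift-bot, the paint-bot, the sort-bot, the weld-bot]
15. Boatman goes to the right bank with the grip-bot.  [the left bank: — | the right bank: the drill-bot, the grip-bot, the haul-bot, the lift-bot, the paint-bot, the sort-bot, the weld-bot]

15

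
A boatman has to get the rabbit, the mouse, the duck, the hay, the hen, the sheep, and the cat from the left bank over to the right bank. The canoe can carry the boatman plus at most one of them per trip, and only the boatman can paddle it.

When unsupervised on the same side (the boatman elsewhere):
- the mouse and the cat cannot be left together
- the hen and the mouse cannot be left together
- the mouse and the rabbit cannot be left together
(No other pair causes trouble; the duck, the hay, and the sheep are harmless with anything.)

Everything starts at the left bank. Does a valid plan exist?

Following every safe sequence of crossings from the start, the most of the 7 that can be at the right bank as the canoe arrives there on crossings 1, 3, 5, 7, 9 is 1, 2, 3, 4, 5 respectively; the best ever achieved is 5 of 7.
From crossing 11 on, no configuration arises that was not already reachable earlier: only 72 distinct safe configurations (who is on which side, and where the canoe is) can ever be reached, none of them has everyone across, and every continuation just revisits them. So no valid plan exists.

No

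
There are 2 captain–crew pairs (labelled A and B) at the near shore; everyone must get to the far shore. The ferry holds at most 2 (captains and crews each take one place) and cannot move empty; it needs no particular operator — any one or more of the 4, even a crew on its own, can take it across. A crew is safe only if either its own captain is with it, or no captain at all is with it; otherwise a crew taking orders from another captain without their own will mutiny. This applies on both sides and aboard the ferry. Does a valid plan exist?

1. captain A and crew A cross → the far shore.
2. captain A crosses ← the near shore.
3. captain A and captain B cross → the far shore.
4. captain B crosses ← the near shore.
5. captain B and crew B cross → the far shore.

Yes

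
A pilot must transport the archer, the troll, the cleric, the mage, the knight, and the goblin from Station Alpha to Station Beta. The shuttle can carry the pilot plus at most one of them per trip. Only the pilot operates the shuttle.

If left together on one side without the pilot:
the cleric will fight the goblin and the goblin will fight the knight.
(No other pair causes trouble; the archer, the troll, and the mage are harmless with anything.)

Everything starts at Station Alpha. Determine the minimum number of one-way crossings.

13

Counting alone: the pilot can take at most 1 across per trip to Station Beta, so moving all 6 needs at least 6 loaded trips out, with a return between consecutive ones — at least 11 crossings.
The safety rule pushes this higher. Following every safe sequence of crossings, the most of the 6 that can be at Station Beta as the shuttle arrives there on crossing 11 is 5 — never all 6.
So no plan with fewer than 13 crossings exists, and this one achieves 13:
1. Pilot goes to Station Beta with the goblin.
2. Pilot goes back to Station Alpha alone.
3. Pilot goes to Station Beta with the archer.
4. Pilot goes back to Station Alpha alone.
5. Pilot goes to Station Beta with the troll.
6. Pilot goes back to Station Alpha alone.
7. Pilot goes to Station Beta with the cleric.
8. Pilot goes back to Station Alpha with the goblin.
9. Pilot goes to Station Beta with the knight.
10. Pilot goes back to Station Alpha alone.
11. Pilot goes to Station Beta with the mage.
12. Pilot goes back to Station Alpha alone.
13. Pilot goes to Station Beta with the goblin.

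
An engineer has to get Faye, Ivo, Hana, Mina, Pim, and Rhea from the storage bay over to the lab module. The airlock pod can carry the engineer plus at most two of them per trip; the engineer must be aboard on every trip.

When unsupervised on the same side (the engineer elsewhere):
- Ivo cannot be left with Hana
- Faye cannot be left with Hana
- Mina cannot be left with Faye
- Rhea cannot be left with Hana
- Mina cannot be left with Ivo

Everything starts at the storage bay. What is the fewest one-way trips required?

7

Counting alone: the engineer can take at most 2 across per trip to the lab module, so moving all 6 needs at least 3 loaded trips out, with a return between consecutive ones — at least 5 crossings.
The safety rule pushes this higher. Following every safe sequence of crossings, the most of the 6 that can be at the lab module as the airlock pod arrives there on crossing 5 is 5 — never all 6.
So no plan with fewer than 7 crossings exists, and this one achieves 7:
1. Engineer goes to the lab module with Hana and Mina.  [the storage bay: Faye, Ivo, Pim, Rhea | the lab module: Hana, Mina]
2. Engineer goes back to the storage bay alone.  [the storage bay: Faye, Ivo, Pim, Rhea | the lab module: Hana, Mina]
3. Engineer goes to the lab module with Faye and Ivo.  [the storage bay: Pim, Rhea | the lab module: Faye, Hana, Ivo, Mina]
4. Engineer goes back to the storage bay with Hana and Mina.  [the storage bay: Hana, Mina, Pim, Rhea | the lab module: Faye, Ivo]
5. Engineer goes to the lab module with Pim and Rhea.  [the storage bay: Hana, Mina | the lab module: Faye, Ivo, Pim, Rhea]
6. Engineer goes back to the storage bay alone.  [the storage bay: Hana, Mina | the lab module: Faye, Ivo, Pim, Rhea]
7. Engineer goes to the lab module with Hana and Mina.  [the storage bay: — | the lab module: Faye, Hana, Ivo, Mina, Pim, Rhea]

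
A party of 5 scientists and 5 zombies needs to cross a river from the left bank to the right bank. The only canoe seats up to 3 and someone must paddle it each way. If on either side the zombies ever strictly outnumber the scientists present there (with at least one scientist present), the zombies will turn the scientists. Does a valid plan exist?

1. 2 zombies → the right bank.  (the left bank: 5S 3Z; the right bank: 0S 2Z)
2. 1 zombie ← the left bank.  (the left bank: 5S 4Z; the right bank: 0S 1Z)
3. 3 zombies → the right bank.  (the left bank: 5S 1Z; the right bank: 0S 4Z)
4. 1 zombie ← the left bank.  (the left bank: 5S 2Z; the right bank: 0S 3Z)
5. 3 scientists → the right bank.  (the left bank: 2S 2Z; the right bank: 3S 3Z)
6. 1 scientist and 1 zombie ← the left bank.  (the left bank: 3S 3Z; the right bank: 2S 2Z)
7. 3 scientists → the right bank.  (the left bank: 0S 3Z; the right bank: 5S 2Z)
8. 1 zombie ← the left bank.  (the left bank: 0S 4Z; the right bank: 5S 1Z)
9. 2 zombies → the right bank.  (the left bank: 0S 2Z; the right bank: 5S 3Z)
10. 1 zombie ← the left bank.  (the left bank: 0S 3Z; the right bank: 5S 2Z)
11. 3 zombies → the right bank.  (the left bank: 0S 0Z; the right bank: 5S 5Z)

Yes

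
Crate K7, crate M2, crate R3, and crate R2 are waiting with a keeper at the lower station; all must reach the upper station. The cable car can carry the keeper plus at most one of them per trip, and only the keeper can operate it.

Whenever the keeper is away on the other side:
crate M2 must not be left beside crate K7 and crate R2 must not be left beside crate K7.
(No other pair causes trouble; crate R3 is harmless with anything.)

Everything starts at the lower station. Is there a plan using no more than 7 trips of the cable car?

Counting alone: the keeper can take at most 1 across per trip to the upper station, so moving all 4 needs at least 4 loaded trips out, with a return between consecutive ones — at least 7 crossings.
The safety rule pushes this higher. Following every safe sequence of crossings, the most of the 4 that can be at the upper station as the cable car arrives there on crossing 7 is 3 — never all 4.
So the move cannot be finished within 7 crossings. (The shortest complete plan takes 9:)
1. Keeper goes to the upper station with crate K7.  [the lower station: crate M2, crate R2, crate R3 | the upper station: crate K7]
2. Keeper goes back to the lower station alone.  [the lower station: crate M2, crate R2, crate R3 | the upper station: crate K7]
3. Keeper goes to the upper station with crate M2.  [the lower station: crate R2, crate R3 | the upper station: crate K7, crate M2]
4. Keeper goes back to the lower station with crate K7.  [the lower station: crate K7, crate R2, crate R3 | the upper station: crate M2]
5. Keeper goes to the upper station with crate R2.  [the lower station: crate K7, crate R3 | the upper station: crate M2, crate R2]
6. Keeper goes back to the lower station alone.  [the lower station: crate K7, crate R3 | the upper station: crate M2, crate R2]
7. Keeper goes to the upper station with crate R3.  [the lower station: crate K7 | the upper station: crate M2, crate R2, crate R3]
8. Keeper goes back to the lower station alone.  [the lower station: crate K7 | the upper station: crate M2, crate R2, crate R3]
9. Keeper goes to the upper station with crate K7.  [the lower station: — | the upper station: crate K7, crate M2, crate R2, crate R3]

No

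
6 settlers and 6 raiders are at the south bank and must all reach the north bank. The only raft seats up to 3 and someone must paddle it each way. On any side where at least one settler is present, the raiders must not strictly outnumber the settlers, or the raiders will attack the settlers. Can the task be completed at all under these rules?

Following every safe sequence of crossings from the start, the most of the 12 that can be at the north bank as the raft arrives there on crossings 1, 3, 5 is 3, 5, 6 respectively; the best ever achieved is 6 of 12.
From crossing 7 on, no configuration arises that was not already reachable earlier: only 17 distinct safe configurations (who is on which side, and where the raft is) can ever be reached, none of them has everyone across, and every continuation just revisits them. They are: 0 settlers + 0 raiders across (raft back at the start); 0 settlers + 1 raider across (raft there); 0 settlers + 1 raider across (raft back at the start); 0 settlers + 2 raiders across (raft there); 0 settlers + 2 raiders across (raft back at the start); 0 settlers + 3 raiders across (raft there); 0 settlers + 3 raiders across (raft back at the start); 0 settlers + 4 raiders across (raft there); 0 settlers + 4 raiders across (raft back at the start); 0 settlers + 5 raiders across (raft there); 0 settlers + 5 raiders across (raft back at the start); 0 settlers + 6 raiders across (raft there); 1 settler + 1 raider across (raft there); 1 settler + 1 raider across (raft back at the start); 2 settlers + 2 raiders across (raft there); 2 settlers + 2 raiders across (raft back at the start); 3 settlers + 3 raiders across (raft there). So no valid plan exists.

No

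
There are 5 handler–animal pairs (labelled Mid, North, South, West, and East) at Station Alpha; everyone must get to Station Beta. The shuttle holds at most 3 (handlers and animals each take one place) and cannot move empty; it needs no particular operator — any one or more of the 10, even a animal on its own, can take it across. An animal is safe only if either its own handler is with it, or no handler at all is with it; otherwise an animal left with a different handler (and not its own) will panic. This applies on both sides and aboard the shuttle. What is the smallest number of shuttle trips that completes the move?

Counting alone: each trip to Station Beta takes at most 3 across and each return brings at least 1 back, so after t trips out (and t−1 returns) at most 3t − (t−1) of the 10 are across; that first reaches 10 at t = 5, so at least 9 crossings are needed.
The safety rule pushes this higher. Following every safe sequence of crossings, the most of the 10 that can be at Station Beta as the shuttle arrives there on crossing 9 is 9 — never all 10.
So no plan with fewer than 11 crossings exists, and this one achieves 11:
1. animal Mid and handler Mid cross → Station Beta.
2. handler Mid crosses ← Station Alpha.
3. animal North, animal South, and animal West cross → Station Beta.
4. animal Mid crosses ← Station Alpha.
5. handler North, handler South, and handler West cross → Station Beta.
6. animal North and handler North cross ← Station Alpha.
7. handler East, handler Mid, and handler North cross → Station Beta.
8. animal South crosses ← Station Alpha.
9. animal Mid and animal North cross → Station Beta.
10. animal Mid crosses ← Station Alpha.
11. animal East, animal Mid, and animal South cross → Station Beta.

11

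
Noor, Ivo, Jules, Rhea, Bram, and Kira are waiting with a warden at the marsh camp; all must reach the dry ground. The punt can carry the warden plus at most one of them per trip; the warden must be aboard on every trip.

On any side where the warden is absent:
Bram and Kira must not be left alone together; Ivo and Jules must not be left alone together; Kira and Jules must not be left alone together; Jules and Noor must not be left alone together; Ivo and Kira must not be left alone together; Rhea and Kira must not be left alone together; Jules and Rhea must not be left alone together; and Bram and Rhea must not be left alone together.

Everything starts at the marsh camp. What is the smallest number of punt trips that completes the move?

impossible

Whatever the first load, the items left behind include a forbidden pair without the warden. No opening move is safe, so no plan exists.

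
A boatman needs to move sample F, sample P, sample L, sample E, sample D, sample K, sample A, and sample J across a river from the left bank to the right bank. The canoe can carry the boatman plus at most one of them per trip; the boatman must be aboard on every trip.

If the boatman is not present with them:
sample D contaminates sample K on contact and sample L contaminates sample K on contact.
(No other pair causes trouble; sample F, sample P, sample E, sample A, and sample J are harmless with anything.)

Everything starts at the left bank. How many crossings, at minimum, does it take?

Counting alone: the boatman can take at most 1 across per trip to the right bank, so moving all 8 needs at least 8 loaded trips out, with a return between consecutive ones — at least 15 crossings.
The safety rule pushes this higher. Following every safe sequence of crossings, the most of the 8 that can be at the right bank as the canoe arrives there on crossing 15 is 7 — never all 8.
So no plan with fewer than 17 crossings exists, and this one achieves 17:
1. Boatman goes to the right bank with sample K.  [the left bank: sample A, sample D, sample E, sample F, sample J, sample L, sample P | the right bank: sample K]
2. Boatman goes back to the left bank alone.  [the left bank: sample A, sample D, sample E, sample F, sample J, sample L, sample P | the right bank: sample K]
3. Boatman goes to the right bank with sample F.  [the left bank: sample A, sample D, sample E, sample J, sample L, sample P | the right bank: sample F, sample K]
4. Boatman goes back to the left bank alone.  [the left bank: sample A, sample D, sample E, sample J, sample L, sample P | the right bank: sample F, sample K]
5. Boatman goes to the right bank with sample P.  [the left bank: sample A, sample D, sample E, sample J, sample L | the right bank: sample F, sample K, sample P]
6. Boatman goes back to the left bank alone.  [the left bank: sample A, sample D, sample E, sample J, sample L | the right bank: sample F, sample K, sample P]
7. Boatman goes to the right bank with sample L.  [the left bank: sample A, sample D, sample E, sample J | the right bank: sample F, sample K, sample L, sample P]
8. Boatman goes back to the left bank with sample K.  [the left bank: sample A, sample D, sample E, sample J, sample K | the right bank: sample F, sample L, sample P]
9. Boatman goes to the right bank with sample D.  [the left bank: sample A, sample E, sample J, sample K | the right bank: sample D, sample F, sample L, sample P]
10. Boatman goes back to the left bank alone.  [the left bank: sample A, sample E, sample J, sample K | the right bank: sample D, sample F, sample L, sample P]
11. Boatman goes to the right bank with sample E.  [the left bank: sample A, sample J, sample K | the right bank: sample D, sample E, sample F, sample L, sample P]
12. Boatman goes back to the left bank alone.  [the left bank: sample A, sample J, sample K | the right bank: sample D, sample E, sample F, sample L, sample P]
13. Boatman goes to the right bank with sample A.  [the left bank: sample J, sample K | the right bank: sample A, sample D, sample E, sample F, sample L, sample P]
14. Boatman goes back to the left bank alone.  [the left bank: sample J, sample K | the right bank: sample A, sample D, sample E, sample F, sample L, sample P]
15. Boatman goes to the right bank with sample J.  [the left bank: sample K | the right bank: sample A, sample D, sample E, sample F, sample J, sample L, sample P]
16. Boatman goes back to the left bank alone.  [the left bank: sample K | the right bank: sample A, sample D, sample E, sample F, sample J, sample L, sample P]
17. Boatman goes to the right bank with sample K.  [the left bank: — | the right bank: sample A, sample D, sample E, sample F, sample J, sample K, sample L, sample P]

17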